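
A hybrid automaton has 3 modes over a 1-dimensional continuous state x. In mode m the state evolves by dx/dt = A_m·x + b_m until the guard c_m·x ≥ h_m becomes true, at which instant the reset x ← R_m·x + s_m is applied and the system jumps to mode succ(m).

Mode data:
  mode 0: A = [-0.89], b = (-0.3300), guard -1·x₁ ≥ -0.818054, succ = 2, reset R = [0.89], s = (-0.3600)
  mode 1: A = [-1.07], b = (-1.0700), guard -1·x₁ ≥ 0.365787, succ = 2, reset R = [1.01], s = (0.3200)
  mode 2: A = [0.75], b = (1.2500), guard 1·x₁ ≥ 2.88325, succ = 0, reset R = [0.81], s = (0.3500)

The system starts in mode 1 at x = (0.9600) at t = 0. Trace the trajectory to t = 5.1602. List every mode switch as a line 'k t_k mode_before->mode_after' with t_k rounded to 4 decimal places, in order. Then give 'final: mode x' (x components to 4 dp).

Mode 1: guard c·x = 0.3658 hit at Δt = 1.0545 (t = 1.0545), x⁻ = (-0.3658) → reset → x⁺ = (-0.0494), jump to mode 2
Mode 2: guard c·x = 2.8832 hit at Δt = 1.3792 (t = 2.4337), x⁻ = (2.8832) → reset → x⁺ = (2.6854), jump to mode 0
Mode 0: guard c·x = -0.8181 hit at Δt = 1.0609 (t = 3.4946), x⁻ = (0.8181) → reset → x⁺ = (0.3681), jump to mode 2
Mode 2: guard c·x = 2.8832 hit at Δt = 1.0730 (t = 4.5676), x⁻ = (2.8833) → reset → x⁺ = (2.6854), jump to mode 0
Mode 0: flow for 0.5926 to horizon, guard not reached → x = (1.4328)

1 1.0545 1->2
2 2.4337 2->0
3 3.4946 0->2
4 4.5676 2->0
final: 0 1.4328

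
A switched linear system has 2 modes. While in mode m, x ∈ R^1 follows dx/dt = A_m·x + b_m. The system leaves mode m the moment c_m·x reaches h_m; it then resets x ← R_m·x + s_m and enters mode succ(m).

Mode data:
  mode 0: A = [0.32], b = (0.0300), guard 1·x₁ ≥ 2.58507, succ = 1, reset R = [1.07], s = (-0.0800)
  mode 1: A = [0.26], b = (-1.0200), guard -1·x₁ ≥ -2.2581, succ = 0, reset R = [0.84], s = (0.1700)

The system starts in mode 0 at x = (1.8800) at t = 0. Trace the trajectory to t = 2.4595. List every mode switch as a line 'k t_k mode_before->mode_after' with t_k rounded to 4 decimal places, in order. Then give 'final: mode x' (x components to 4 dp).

1 0.9545 0->1
2 2.0971 1->0
final: 0 2.3325

Mode 0: guard c·x = 2.5851 hit at Δt = 0.9545 (t = 0.9545), x⁻ = (2.5851) → reset → x⁺ = (2.6860), jump to mode 1
Mode 1: guard c·x = -2.2581 hit at Δt = 1.1426 (t = 2.0971), x⁻ = (2.2581) → reset → x⁺ = (2.0668), jump to mode 0
Mode 0: flow for 0.3624 to horizon, guard not reached → x = (2.3325)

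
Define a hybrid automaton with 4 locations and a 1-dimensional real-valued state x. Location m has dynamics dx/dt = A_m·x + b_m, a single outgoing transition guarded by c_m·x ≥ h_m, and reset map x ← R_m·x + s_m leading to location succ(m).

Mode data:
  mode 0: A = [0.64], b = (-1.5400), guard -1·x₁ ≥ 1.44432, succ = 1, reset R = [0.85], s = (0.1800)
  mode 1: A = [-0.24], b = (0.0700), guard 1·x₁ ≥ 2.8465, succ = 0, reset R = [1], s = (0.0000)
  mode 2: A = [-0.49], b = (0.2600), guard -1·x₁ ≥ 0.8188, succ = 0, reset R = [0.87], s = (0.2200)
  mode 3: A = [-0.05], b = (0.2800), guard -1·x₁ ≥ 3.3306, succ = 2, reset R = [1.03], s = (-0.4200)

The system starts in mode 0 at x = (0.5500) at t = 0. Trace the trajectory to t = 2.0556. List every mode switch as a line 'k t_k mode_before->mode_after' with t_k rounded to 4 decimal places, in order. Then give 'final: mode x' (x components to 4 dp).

1 1.1401 0->1
final: 1 -0.7835

Mode 0: guard c·x = 1.4443 hit at Δt = 1.1401 (t = 1.1401), x⁻ = (-1.4443) → reset → x⁺ = (-1.0477), jump to mode 1
Mode 1: flow for 0.9155 to horizon, guard not reached → x = (-0.7835)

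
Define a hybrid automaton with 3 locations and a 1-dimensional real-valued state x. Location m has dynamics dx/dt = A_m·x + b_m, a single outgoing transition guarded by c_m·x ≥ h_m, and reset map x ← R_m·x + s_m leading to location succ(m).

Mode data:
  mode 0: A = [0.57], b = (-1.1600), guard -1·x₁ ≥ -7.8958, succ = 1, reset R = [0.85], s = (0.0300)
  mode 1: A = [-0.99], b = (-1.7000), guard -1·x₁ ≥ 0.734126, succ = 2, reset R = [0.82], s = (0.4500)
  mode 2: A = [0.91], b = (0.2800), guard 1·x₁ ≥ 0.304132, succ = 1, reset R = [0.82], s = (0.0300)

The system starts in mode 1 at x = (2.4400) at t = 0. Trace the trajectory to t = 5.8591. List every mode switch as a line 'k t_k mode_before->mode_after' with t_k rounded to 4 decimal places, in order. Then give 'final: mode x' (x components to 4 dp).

Mode 1: guard c·x = 0.7341 hit at Δt = 1.4565 (t = 1.4565), x⁻ = (-0.7341) → reset → x⁺ = (-0.1520), jump to mode 2
Mode 2: guard c·x = 0.3041 hit at Δt = 1.5038 (t = 2.9603), x⁻ = (0.3041) → reset → x⁺ = (0.2794), jump to mode 1
Mode 1: guard c·x = 0.7341 hit at Δt = 0.7157 (t = 3.6760), x⁻ = (-0.7341) → reset → x⁺ = (-0.1520), jump to mode 2
Mode 2: guard c·x = 0.3041 hit at Δt = 1.5038 (t = 5.1798), x⁻ = (0.3041) → reset → x⁺ = (0.2794), jump to mode 1
Mode 1: flow for 0.6793 to horizon, guard not reached → x = (-0.6981)

1 1.4565 1->2
2 2.9603 2->1
3 3.6760 1->2
4 5.1798 2->1
final: 1 -0.6981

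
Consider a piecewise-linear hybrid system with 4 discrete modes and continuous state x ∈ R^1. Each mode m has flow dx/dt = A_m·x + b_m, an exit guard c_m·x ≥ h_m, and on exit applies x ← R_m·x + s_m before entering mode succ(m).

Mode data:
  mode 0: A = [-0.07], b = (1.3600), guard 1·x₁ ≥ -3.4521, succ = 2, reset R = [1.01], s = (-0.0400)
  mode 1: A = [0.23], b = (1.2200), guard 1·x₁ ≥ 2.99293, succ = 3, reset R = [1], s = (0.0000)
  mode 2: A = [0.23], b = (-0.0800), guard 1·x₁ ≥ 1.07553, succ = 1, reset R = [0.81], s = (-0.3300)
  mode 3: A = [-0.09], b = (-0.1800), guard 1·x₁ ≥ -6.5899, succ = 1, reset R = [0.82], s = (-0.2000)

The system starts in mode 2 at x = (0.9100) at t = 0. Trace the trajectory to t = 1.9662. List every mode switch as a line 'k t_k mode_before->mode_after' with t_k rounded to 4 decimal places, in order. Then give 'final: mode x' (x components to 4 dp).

Mode 2: guard c·x = 1.0755 hit at Δt = 1.1221 (t = 1.1221), x⁻ = (1.0755) → reset → x⁺ = (0.5412), jump to mode 1
Mode 1: flow for 0.8441 to horizon, guard not reached → x = (1.7937)

1 1.1221 2->1
final: 1 1.7937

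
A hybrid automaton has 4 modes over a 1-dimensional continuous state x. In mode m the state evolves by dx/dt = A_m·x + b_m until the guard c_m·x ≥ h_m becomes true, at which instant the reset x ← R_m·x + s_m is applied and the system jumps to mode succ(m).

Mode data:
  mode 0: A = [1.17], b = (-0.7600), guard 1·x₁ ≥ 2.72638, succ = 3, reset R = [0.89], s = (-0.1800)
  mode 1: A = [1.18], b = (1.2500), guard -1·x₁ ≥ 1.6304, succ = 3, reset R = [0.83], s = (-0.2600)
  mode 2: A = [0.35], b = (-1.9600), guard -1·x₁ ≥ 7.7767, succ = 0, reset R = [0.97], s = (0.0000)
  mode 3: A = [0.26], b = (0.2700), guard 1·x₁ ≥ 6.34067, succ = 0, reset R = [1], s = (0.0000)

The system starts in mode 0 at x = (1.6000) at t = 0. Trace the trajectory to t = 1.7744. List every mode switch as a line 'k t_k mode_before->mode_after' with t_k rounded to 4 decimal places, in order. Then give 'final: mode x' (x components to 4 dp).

Mode 0: guard c·x = 2.7264 hit at Δt = 0.6681 (t = 0.6681), x⁻ = (2.7264) → reset → x⁺ = (2.2465), jump to mode 3
Mode 3: flow for 1.1063 to horizon, guard not reached → x = (3.3413)

1 0.6681 0->3
final: 3 3.3413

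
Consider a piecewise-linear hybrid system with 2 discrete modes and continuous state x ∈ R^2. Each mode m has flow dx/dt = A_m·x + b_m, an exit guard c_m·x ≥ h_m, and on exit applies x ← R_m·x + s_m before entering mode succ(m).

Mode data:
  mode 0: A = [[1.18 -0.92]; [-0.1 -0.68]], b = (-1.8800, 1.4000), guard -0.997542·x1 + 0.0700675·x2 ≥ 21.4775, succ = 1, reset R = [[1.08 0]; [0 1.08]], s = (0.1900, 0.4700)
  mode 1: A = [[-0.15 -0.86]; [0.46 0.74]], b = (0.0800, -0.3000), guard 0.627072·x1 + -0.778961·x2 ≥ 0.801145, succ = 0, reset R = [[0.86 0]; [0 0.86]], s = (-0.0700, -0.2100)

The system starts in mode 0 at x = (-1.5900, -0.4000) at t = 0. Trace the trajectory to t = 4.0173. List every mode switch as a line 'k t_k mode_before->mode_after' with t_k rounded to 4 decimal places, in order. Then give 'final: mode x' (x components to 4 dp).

1 1.5901 0->1
2 2.8315 1->0
3 3.5080 0->1
final: 1 -17.6648 -14.0059

Mode 0: guard c·x = 21.4775 hit at Δt = 1.5901 (t = 1.5901), x⁻ = (-21.3763, 2.1942) → reset → x⁺ = (-22.8964, 2.8397), jump to mode 1
Mode 1: guard c·x = 0.8011 hit at Δt = 1.2414 (t = 2.8315), x⁻ = (-14.6177, -12.7959) → reset → x⁺ = (-12.6412, -11.2144), jump to mode 0
Mode 0: guard c·x = 21.4775 hit at Δt = 0.6765 (t = 3.5080), x⁻ = (-21.9107, -5.4134) → reset → x⁺ = (-23.4735, -5.3764), jump to mode 1
Mode 1: flow for 0.5093 to horizon, guard not reached → x = (-17.6648, -14.0059)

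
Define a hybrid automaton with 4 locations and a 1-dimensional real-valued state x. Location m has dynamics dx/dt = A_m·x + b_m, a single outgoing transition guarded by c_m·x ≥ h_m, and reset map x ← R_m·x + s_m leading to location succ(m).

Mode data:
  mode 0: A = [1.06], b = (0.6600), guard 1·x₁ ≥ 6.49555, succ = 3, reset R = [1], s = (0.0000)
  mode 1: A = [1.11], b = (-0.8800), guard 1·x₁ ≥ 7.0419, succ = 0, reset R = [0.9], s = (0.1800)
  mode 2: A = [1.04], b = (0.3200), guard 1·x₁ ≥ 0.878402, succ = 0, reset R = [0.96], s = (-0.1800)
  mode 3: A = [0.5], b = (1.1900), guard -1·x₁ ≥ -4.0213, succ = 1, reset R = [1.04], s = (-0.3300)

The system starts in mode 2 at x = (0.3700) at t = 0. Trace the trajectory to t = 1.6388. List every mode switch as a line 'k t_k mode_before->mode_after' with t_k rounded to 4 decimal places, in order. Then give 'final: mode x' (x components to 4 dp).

Mode 2: guard c·x = 0.8784 hit at Δt = 0.5382 (t = 0.5382), x⁻ = (0.8784) → reset → x⁺ = (0.6633), jump to mode 0
Mode 0: flow for 1.1006 to horizon, guard not reached → x = (3.5066)

1 0.5382 2->0
final: 0 3.5066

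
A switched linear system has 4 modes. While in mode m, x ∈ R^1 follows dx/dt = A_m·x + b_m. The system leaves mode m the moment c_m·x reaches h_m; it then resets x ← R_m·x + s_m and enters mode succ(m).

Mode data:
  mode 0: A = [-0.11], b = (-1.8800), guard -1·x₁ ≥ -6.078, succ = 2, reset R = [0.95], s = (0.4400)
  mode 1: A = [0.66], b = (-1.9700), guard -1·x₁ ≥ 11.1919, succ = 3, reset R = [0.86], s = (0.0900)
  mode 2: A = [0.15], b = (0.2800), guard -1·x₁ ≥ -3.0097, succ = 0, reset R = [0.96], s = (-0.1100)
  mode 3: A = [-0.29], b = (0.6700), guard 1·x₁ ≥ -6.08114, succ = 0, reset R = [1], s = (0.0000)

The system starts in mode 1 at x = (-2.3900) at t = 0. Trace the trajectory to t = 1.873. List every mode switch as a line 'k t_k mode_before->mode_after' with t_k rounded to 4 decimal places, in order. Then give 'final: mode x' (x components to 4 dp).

1 1.4695 1->3
final: 3 -8.2270

Mode 1: guard c·x = 11.1919 hit at Δt = 1.4695 (t = 1.4695), x⁻ = (-11.1919) → reset → x⁺ = (-9.5350), jump to mode 3
Mode 3: flow for 0.4035 to horizon, guard not reached → x = (-8.2270)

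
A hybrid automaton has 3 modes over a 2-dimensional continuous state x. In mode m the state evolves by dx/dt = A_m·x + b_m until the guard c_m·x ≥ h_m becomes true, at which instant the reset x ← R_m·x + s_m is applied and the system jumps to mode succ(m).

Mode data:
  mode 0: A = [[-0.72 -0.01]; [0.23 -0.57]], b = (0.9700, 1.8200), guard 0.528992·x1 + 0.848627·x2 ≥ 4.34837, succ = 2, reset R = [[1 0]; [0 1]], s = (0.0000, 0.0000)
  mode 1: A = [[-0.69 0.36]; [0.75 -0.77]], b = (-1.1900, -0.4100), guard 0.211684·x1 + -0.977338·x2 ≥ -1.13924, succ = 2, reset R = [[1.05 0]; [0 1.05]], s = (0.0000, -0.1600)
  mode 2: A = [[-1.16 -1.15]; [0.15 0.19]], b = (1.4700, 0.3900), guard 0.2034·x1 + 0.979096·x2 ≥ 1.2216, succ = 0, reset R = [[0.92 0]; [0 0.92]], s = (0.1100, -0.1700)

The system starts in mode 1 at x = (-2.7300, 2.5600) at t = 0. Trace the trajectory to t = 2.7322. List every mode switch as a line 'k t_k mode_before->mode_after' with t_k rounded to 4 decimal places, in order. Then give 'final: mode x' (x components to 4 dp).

Mode 1: guard c·x = -1.1392 hit at Δt = 0.5483 (t = 0.5483), x⁻ = (-2.1692, 0.6958) → reset → x⁺ = (-2.2776, 0.5706), jump to mode 2
Mode 2: guard c·x = 1.2216 hit at Δt = 1.5910 (t = 2.1393), x⁻ = (-0.1007, 1.2686) → reset → x⁺ = (0.0173, 0.9971), jump to mode 0
Mode 0: flow for 0.5929 to horizon, guard not reached → x = (0.4728, 1.6586)

1 0.5483 1->2
2 2.1393 2->0
final: 0 0.4728 1.6586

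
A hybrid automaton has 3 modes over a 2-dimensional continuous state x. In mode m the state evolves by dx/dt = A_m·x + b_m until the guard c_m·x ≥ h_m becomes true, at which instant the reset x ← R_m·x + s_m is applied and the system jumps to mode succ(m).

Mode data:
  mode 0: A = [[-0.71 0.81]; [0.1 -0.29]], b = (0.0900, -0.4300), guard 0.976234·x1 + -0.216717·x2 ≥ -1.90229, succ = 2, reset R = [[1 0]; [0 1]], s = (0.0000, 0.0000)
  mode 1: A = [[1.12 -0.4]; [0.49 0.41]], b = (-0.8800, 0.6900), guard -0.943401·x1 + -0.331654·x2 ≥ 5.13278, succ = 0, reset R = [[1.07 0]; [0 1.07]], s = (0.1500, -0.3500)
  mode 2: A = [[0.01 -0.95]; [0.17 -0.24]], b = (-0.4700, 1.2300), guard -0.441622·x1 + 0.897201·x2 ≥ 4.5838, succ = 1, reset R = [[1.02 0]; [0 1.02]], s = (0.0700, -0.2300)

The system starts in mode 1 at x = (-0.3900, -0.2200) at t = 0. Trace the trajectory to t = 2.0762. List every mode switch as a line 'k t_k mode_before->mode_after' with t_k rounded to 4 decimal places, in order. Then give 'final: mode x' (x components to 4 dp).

1 1.4858 1->0
final: 0 -4.0410 -1.6082

Mode 1: guard c·x = 5.1328 hit at Δt = 1.4858 (t = 1.4858), x⁻ = (-5.1172, -0.9204) → reset → x⁺ = (-5.3254, -1.3348), jump to mode 0
Mode 0: flow for 0.5904 to horizon, guard not reached → x = (-4.0410, -1.6082)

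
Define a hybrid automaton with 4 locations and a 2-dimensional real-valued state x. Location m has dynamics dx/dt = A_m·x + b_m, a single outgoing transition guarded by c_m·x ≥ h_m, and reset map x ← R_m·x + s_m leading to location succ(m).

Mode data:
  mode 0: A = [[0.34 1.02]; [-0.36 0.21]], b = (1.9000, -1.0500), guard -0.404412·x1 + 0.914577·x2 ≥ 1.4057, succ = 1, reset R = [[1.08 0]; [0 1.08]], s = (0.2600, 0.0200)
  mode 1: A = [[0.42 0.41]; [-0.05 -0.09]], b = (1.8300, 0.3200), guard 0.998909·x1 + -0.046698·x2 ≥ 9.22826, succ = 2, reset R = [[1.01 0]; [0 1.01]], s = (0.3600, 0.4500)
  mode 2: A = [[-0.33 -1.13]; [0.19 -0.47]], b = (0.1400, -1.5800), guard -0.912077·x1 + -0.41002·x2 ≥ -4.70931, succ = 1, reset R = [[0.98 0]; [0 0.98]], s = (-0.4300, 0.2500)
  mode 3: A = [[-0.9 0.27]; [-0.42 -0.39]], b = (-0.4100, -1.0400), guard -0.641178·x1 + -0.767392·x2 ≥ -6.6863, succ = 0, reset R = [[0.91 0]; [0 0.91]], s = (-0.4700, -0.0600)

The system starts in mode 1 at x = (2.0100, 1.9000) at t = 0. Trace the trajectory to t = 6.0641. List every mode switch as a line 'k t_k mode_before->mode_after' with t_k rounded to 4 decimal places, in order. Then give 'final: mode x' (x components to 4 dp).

1 1.5187 1->2
2 2.7911 2->1
3 3.7927 1->2
4 5.2279 2->1
final: 1 8.4095 0.6453

Mode 1: guard c·x = 9.2283 hit at Δt = 1.5187 (t = 1.5187), x⁻ = (9.3192, 1.7304) → reset → x⁺ = (9.7724, 2.1977), jump to mode 2
Mode 2: guard c·x = -4.7093 hit at Δt = 1.2724 (t = 2.7911), x⁻ = (4.7534, 0.9119) → reset → x⁺ = (4.2283, 1.1436), jump to mode 1
Mode 1: guard c·x = 9.2283 hit at Δt = 1.0016 (t = 3.7927), x⁻ = (9.2867, 1.0344) → reset → x⁺ = (9.7396, 1.4948), jump to mode 2
Mode 2: guard c·x = -4.7093 hit at Δt = 1.4352 (t = 5.2279), x⁻ = (4.9602, 0.4517) → reset → x⁺ = (4.4310, 0.6927), jump to mode 1
Mode 1: flow for 0.8362 to horizon, guard not reached → x = (8.4095, 0.6453)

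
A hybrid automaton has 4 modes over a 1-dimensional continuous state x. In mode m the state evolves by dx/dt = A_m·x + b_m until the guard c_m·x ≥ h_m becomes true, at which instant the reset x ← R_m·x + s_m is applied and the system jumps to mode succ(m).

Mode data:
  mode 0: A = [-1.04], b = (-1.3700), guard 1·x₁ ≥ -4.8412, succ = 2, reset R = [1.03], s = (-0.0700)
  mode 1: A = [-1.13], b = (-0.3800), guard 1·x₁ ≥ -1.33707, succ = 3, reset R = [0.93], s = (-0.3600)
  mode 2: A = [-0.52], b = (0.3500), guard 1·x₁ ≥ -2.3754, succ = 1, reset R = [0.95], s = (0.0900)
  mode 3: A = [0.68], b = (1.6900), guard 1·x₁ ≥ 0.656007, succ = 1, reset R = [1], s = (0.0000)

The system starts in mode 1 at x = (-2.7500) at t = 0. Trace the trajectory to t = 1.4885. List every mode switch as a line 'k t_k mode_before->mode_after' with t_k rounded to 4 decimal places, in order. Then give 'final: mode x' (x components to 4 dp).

1 0.7791 1->3
final: 3 -1.0568

Mode 1: guard c·x = -1.3371 hit at Δt = 0.7791 (t = 0.7791), x⁻ = (-1.3371) → reset → x⁺ = (-1.6035), jump to mode 3
Mode 3: flow for 0.7094 to horizon, guard not reached → x = (-1.0568)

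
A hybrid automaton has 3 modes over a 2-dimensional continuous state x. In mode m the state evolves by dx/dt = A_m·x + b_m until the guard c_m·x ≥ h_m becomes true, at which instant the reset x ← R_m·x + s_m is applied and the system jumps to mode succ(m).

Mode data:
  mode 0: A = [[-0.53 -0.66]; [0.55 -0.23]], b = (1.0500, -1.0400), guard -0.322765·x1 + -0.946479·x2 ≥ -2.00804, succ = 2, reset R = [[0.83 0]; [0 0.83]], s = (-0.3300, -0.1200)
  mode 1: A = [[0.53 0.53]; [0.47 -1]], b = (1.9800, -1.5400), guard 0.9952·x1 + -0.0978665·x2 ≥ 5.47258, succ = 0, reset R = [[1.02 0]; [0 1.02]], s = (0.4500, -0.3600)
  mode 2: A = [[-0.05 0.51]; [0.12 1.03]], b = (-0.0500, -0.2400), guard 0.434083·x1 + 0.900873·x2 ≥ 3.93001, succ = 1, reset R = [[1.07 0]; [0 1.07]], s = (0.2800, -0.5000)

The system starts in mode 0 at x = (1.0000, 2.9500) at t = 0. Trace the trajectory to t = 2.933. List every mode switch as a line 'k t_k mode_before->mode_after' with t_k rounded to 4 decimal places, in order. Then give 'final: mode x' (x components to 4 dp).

Mode 0: guard c·x = -2.0080 hit at Δt = 0.7349 (t = 0.7349), x⁻ = (0.3290, 2.0094) → reset → x⁺ = (-0.0569, 1.5478), jump to mode 2
Mode 2: guard c·x = 3.9300 hit at Δt = 0.9600 (t = 1.6949), x⁻ = (1.0959, 3.8344) → reset → x⁺ = (1.4526, 3.6028), jump to mode 1
Mode 1: guard c·x = 5.4726 hit at Δt = 0.8283 (t = 2.5232), x⁻ = (5.6663, 1.7019) → reset → x⁺ = (6.2297, 1.3760), jump to mode 0
Mode 0: flow for 0.4098 to horizon, guard not reached → x = (4.9742, 2.0467)

1 0.7349 0->2
2 1.6949 2->1
3 2.5232 1->0
final: 0 4.9742 2.0467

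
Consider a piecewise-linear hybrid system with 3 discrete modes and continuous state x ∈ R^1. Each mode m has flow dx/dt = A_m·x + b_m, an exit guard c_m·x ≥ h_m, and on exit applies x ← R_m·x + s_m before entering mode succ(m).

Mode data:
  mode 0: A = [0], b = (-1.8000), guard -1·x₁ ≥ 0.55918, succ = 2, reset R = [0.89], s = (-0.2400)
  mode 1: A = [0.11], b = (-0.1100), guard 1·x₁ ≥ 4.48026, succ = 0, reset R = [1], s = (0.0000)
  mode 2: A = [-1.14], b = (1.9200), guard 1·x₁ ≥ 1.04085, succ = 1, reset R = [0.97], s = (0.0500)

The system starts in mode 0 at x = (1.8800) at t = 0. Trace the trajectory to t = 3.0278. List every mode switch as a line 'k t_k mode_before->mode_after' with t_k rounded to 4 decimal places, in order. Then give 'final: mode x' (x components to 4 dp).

Mode 0: guard c·x = 0.5592 hit at Δt = 1.3551 (t = 1.3551), x⁻ = (-0.5592) → reset → x⁺ = (-0.7377), jump to mode 2
Mode 2: guard c·x = 1.0409 hit at Δt = 1.1628 (t = 2.5179), x⁻ = (1.0409) → reset → x⁺ = (1.0596), jump to mode 1
Mode 1: flow for 0.5099 to horizon, guard not reached → x = (1.0631)

1 1.3551 0->2
2 2.5179 2->1
final: 1 1.0631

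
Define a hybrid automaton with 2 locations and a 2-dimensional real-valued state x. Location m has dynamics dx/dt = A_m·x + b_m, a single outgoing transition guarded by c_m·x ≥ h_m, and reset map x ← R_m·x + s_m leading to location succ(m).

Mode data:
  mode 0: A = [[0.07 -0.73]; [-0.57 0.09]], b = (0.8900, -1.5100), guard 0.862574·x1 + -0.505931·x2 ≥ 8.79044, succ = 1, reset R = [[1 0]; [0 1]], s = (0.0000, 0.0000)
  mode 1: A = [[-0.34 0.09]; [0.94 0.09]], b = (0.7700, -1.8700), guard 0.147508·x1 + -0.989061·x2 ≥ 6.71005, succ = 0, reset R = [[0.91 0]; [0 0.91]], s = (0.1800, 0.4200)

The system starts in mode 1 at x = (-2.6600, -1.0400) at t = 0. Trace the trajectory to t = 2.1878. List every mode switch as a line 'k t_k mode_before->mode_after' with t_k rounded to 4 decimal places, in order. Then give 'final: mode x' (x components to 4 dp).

Mode 1: guard c·x = 6.7100 hit at Δt = 1.5153 (t = 1.5153), x⁻ = (-1.1418, -6.9546) → reset → x⁺ = (-0.8591, -5.9086), jump to mode 0
Mode 0: flow for 0.6725 to horizon, guard not reached → x = (3.0661, -7.7172)

1 1.5153 1->0
final: 0 3.0661 -7.7172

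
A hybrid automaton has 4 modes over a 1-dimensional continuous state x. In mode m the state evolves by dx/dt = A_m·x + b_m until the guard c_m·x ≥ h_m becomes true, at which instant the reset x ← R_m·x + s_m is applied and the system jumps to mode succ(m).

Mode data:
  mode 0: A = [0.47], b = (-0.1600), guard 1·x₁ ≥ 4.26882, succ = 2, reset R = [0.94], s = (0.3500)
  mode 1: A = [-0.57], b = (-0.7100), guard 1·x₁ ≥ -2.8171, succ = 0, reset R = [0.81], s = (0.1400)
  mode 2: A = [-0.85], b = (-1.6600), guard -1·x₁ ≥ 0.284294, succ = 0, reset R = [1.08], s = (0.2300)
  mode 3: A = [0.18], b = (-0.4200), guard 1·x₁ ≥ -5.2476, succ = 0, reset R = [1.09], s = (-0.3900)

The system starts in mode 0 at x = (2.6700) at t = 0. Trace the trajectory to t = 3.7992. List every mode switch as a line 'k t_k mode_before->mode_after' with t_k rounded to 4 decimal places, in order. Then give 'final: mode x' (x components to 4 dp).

Mode 0: guard c·x = 4.2688 hit at Δt = 1.1118 (t = 1.1118), x⁻ = (4.2688) → reset → x⁺ = (4.3627), jump to mode 2
Mode 2: guard c·x = 0.2843 hit at Δt = 1.5659 (t = 2.6777), x⁻ = (-0.2843) → reset → x⁺ = (-0.0770), jump to mode 0
Mode 0: flow for 1.1215 to horizon, guard not reached → x = (-0.3668)

1 1.1118 0->2
2 2.6777 2->0
final: 0 -0.3668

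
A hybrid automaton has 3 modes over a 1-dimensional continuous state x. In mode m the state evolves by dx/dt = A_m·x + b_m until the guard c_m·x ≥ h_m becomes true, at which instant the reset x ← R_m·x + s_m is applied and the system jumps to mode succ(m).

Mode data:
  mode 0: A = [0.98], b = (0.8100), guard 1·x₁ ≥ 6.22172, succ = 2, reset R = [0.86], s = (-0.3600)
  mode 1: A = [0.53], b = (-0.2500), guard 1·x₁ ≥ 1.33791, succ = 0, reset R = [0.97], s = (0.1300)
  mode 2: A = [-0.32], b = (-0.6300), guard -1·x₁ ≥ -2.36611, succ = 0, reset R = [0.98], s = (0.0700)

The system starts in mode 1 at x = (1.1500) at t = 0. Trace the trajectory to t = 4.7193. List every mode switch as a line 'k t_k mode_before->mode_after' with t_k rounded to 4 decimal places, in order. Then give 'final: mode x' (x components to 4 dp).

1 0.4614 1->0
2 1.6246 0->2
3 3.1040 2->0
4 3.9049 0->2
final: 2 3.3940

Mode 1: guard c·x = 1.3379 hit at Δt = 0.4614 (t = 0.4614), x⁻ = (1.3379) → reset → x⁺ = (1.4278), jump to mode 0
Mode 0: guard c·x = 6.2217 hit at Δt = 1.1632 (t = 1.6246), x⁻ = (6.2217) → reset → x⁺ = (4.9907), jump to mode 2
Mode 2: guard c·x = -2.3661 hit at Δt = 1.4794 (t = 3.1040), x⁻ = (2.3661) → reset → x⁺ = (2.3888), jump to mode 0
Mode 0: guard c·x = 6.2217 hit at Δt = 0.8009 (t = 3.9049), x⁻ = (6.2217) → reset → x⁺ = (4.9907), jump to mode 2
Mode 2: flow for 0.8144 to horizon, guard not reached → x = (3.3940)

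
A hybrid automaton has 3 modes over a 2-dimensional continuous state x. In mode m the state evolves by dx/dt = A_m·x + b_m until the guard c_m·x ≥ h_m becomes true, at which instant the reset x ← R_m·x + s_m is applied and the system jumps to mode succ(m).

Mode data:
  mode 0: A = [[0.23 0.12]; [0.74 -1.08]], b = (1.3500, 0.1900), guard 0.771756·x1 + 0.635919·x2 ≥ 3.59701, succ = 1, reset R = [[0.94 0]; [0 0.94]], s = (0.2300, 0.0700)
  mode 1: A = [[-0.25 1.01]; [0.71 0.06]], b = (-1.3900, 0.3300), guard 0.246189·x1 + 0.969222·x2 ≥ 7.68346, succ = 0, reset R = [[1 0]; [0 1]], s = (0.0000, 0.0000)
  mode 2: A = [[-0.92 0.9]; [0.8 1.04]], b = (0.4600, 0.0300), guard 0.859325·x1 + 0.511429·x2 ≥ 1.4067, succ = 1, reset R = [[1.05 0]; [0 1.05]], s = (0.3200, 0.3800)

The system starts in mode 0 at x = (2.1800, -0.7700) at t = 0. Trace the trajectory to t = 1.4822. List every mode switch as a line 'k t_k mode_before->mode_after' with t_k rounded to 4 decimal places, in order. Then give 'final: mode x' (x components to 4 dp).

1 0.8048 0->1
final: 1 3.6721 3.0702

Mode 0: guard c·x = 3.5970 hit at Δt = 0.8048 (t = 0.8048), x⁻ = (3.8314, 1.0066) → reset → x⁺ = (3.8315, 1.0162), jump to mode 1
Mode 1: flow for 0.6774 to horizon, guard not reached → x = (3.6721, 3.0702)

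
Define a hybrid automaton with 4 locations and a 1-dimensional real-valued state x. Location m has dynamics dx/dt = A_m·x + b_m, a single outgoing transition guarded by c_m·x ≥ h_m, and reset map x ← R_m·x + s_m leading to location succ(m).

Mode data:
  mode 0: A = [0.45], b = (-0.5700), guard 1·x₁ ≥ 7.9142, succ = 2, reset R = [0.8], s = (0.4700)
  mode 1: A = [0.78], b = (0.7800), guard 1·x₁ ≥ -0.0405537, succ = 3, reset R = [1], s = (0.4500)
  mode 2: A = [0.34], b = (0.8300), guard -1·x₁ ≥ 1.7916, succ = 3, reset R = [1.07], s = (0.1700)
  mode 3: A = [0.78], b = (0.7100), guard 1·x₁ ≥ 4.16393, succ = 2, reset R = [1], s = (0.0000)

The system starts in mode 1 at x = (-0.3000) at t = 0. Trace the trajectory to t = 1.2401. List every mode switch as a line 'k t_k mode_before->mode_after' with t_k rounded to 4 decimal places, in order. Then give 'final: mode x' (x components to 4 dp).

1 0.4042 1->3
final: 3 1.6228

Mode 1: guard c·x = -0.0406 hit at Δt = 0.4042 (t = 0.4042), x⁻ = (-0.0406) → reset → x⁺ = (0.4094), jump to mode 3
Mode 3: flow for 0.8359 to horizon, guard not reached → x = (1.6228)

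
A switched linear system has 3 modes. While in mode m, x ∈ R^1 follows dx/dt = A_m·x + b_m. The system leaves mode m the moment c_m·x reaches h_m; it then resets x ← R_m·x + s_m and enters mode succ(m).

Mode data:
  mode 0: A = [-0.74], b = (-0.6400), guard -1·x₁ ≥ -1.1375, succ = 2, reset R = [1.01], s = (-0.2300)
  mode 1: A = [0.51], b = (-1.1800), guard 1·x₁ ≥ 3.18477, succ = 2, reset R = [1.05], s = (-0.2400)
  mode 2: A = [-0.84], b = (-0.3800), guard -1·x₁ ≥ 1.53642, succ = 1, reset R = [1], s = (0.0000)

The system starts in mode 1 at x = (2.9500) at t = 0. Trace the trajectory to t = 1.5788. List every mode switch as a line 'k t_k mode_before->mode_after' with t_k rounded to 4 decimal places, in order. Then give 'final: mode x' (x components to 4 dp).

1 0.6158 1->2
final: 2 1.1314

Mode 1: guard c·x = 3.1848 hit at Δt = 0.6158 (t = 0.6158), x⁻ = (3.1848) → reset → x⁺ = (3.1040), jump to mode 2
Mode 2: flow for 0.9630 to horizon, guard not reached → x = (1.1314)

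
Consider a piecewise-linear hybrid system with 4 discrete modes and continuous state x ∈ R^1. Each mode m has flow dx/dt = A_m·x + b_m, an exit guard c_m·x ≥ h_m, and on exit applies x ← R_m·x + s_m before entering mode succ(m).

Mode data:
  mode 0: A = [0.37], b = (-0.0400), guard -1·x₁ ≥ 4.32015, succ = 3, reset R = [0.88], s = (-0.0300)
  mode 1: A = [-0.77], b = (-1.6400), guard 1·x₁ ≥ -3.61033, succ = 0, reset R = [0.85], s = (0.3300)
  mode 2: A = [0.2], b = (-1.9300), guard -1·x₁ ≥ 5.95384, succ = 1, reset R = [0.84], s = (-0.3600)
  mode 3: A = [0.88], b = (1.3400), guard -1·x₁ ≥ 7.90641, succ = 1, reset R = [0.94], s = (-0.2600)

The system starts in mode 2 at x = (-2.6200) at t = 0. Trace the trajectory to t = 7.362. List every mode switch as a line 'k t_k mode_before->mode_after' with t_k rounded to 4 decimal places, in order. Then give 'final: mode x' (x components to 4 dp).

Mode 2: guard c·x = 5.9538 hit at Δt = 1.2018 (t = 1.2018), x⁻ = (-5.9538) → reset → x⁺ = (-5.3612), jump to mode 1
Mode 1: guard c·x = -3.6103 hit at Δt = 1.0137 (t = 2.2155), x⁻ = (-3.6103) → reset → x⁺ = (-2.7388), jump to mode 0
Mode 0: guard c·x = 4.3201 hit at Δt = 1.1940 (t = 3.4095), x⁻ = (-4.3201) → reset → x⁺ = (-3.8317), jump to mode 3
Mode 3: guard c·x = 7.9064 hit at Δt = 1.1556 (t = 4.5651), x⁻ = (-7.9064) → reset → x⁺ = (-7.6920), jump to mode 1
Mode 1: guard c·x = -3.6103 hit at Δt = 1.7190 (t = 6.2841), x⁻ = (-3.6103) → reset → x⁺ = (-2.7388), jump to mode 0
Mode 0: flow for 1.0779 to horizon, guard not reached → x = (-4.1340)

1 1.2018 2->1
2 2.2155 1->0
3 3.4095 0->3
4 4.5651 3->1
5 6.2841 1->0
final: 0 -4.1340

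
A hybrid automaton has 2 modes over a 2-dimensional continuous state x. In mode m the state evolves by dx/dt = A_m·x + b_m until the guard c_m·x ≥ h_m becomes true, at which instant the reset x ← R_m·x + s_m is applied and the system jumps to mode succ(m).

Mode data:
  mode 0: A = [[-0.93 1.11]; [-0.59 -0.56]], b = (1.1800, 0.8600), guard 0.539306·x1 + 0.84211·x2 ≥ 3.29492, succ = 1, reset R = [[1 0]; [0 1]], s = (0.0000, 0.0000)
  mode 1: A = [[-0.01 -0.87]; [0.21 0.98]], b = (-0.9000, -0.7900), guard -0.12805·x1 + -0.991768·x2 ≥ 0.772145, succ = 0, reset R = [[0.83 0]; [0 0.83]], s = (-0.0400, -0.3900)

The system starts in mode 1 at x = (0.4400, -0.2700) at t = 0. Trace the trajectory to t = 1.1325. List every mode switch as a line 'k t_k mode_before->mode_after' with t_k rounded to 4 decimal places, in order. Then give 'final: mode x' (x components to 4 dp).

1 0.4386 1->0
final: 0 0.3419 -0.2999

Mode 1: guard c·x = 0.7721 hit at Δt = 0.4386 (t = 0.4386), x⁻ = (0.2419, -0.8098) → reset → x⁺ = (0.1608, -1.0621), jump to mode 0
Mode 0: flow for 0.6939 to horizon, guard not reached → x = (0.3419, -0.2999)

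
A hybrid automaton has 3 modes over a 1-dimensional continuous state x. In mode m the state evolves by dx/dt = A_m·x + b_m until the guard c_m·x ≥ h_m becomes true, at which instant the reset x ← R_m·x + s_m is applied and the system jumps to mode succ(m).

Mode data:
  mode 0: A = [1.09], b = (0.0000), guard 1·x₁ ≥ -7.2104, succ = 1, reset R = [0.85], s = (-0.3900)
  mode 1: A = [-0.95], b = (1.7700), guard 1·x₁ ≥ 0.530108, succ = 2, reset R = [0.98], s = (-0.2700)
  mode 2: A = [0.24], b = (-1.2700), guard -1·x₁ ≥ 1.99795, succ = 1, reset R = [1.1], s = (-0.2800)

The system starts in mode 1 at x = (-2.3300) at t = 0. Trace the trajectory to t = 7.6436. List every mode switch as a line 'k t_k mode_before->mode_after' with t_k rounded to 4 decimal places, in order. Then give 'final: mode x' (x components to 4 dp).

1 1.2063 1->2
2 2.7422 2->1
3 3.9850 1->2
4 5.5209 2->1
5 6.7636 1->2
final: 2 -0.9362

Mode 1: guard c·x = 0.5301 hit at Δt = 1.2063 (t = 1.2063), x⁻ = (0.5301) → reset → x⁺ = (0.2495), jump to mode 2
Mode 2: guard c·x = 1.9979 hit at Δt = 1.5359 (t = 2.7422), x⁻ = (-1.9979) → reset → x⁺ = (-2.4777), jump to mode 1
Mode 1: guard c·x = 0.5301 hit at Δt = 1.2428 (t = 3.9850), x⁻ = (0.5301) → reset → x⁺ = (0.2495), jump to mode 2
Mode 2: guard c·x = 1.9979 hit at Δt = 1.5359 (t = 5.5209), x⁻ = (-1.9979) → reset → x⁺ = (-2.4777), jump to mode 1
Mode 1: guard c·x = 0.5301 hit at Δt = 1.2428 (t = 6.7636), x⁻ = (0.5301) → reset → x⁺ = (0.2495), jump to mode 2
Mode 2: flow for 0.8800 to horizon, guard not reached → x = (-0.9362)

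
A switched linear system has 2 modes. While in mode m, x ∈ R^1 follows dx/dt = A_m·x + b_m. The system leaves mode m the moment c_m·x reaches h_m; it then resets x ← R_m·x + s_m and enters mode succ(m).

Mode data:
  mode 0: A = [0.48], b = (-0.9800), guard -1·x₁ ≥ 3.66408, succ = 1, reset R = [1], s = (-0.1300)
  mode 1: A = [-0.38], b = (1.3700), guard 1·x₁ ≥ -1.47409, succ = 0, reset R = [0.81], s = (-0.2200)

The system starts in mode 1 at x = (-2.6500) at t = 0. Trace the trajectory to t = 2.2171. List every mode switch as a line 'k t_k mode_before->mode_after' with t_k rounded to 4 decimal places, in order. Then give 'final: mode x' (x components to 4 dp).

Mode 1: guard c·x = -1.4741 hit at Δt = 0.5480 (t = 0.5480), x⁻ = (-1.4741) → reset → x⁺ = (-1.4140), jump to mode 0
Mode 0: guard c·x = 3.6641 hit at Δt = 1.0447 (t = 1.5927), x⁻ = (-3.6641) → reset → x⁺ = (-3.7941), jump to mode 1
Mode 1: flow for 0.6244 to horizon, guard not reached → x = (-2.2312)

1 0.5480 1->0
2 1.5927 0->1
final: 1 -2.2312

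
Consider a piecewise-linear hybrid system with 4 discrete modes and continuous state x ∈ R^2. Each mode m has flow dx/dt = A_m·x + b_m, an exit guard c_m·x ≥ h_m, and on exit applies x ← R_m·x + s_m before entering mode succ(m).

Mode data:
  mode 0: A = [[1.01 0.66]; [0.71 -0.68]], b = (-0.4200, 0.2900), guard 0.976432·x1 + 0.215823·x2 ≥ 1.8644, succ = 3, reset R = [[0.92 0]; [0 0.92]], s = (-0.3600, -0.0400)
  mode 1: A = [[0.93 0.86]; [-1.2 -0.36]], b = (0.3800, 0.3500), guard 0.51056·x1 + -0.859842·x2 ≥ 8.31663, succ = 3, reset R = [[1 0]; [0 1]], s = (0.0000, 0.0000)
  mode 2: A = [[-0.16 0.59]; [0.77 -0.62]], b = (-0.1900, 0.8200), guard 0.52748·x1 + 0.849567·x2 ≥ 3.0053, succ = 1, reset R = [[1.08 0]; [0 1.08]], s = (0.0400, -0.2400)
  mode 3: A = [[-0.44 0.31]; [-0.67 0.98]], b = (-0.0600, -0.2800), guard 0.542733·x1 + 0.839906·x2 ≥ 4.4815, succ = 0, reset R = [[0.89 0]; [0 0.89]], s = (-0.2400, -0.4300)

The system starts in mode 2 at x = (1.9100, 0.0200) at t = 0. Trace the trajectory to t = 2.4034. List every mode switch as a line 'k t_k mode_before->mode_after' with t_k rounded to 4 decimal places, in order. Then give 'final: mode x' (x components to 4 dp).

Mode 2: guard c·x = 3.0053 hit at Δt = 1.3839 (t = 1.3839), x⁻ = (2.2114, 2.1644) → reset → x⁺ = (2.4283, 2.0976), jump to mode 1
Mode 1: flow for 1.0195 to horizon, guard not reached → x = (7.1078, -3.3014)

1 1.3839 2->1
final: 1 7.1078 -3.3014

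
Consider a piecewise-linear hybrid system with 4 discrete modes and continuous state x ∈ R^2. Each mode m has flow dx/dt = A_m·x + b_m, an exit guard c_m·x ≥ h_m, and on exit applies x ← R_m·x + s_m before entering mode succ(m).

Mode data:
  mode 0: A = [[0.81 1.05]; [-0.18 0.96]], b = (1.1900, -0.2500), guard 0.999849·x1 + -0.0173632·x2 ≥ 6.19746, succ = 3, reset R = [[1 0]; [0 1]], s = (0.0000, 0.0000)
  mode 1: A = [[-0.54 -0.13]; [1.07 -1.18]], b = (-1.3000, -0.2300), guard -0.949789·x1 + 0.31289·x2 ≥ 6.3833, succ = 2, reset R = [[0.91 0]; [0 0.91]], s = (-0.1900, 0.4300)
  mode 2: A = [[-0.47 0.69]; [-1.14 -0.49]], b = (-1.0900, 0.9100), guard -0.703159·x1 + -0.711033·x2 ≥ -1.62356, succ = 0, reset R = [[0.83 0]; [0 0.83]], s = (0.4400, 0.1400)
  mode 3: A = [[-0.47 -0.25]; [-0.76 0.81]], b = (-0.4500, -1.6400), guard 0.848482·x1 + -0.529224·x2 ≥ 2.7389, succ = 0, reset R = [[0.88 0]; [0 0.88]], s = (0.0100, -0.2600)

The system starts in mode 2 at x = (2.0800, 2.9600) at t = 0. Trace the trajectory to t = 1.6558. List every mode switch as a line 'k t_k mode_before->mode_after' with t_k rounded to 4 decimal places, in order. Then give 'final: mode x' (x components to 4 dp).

Mode 2: guard c·x = -1.6236 hit at Δt = 0.9992 (t = 0.9992), x⁻ = (1.3727, 0.9259) → reset → x⁺ = (1.5793, 0.9085), jump to mode 0
Mode 0: flow for 0.6566 to horizon, guard not reached → x = (4.6126, 1.0168)

1 0.9992 2->0
final: 0 4.6126 1.0168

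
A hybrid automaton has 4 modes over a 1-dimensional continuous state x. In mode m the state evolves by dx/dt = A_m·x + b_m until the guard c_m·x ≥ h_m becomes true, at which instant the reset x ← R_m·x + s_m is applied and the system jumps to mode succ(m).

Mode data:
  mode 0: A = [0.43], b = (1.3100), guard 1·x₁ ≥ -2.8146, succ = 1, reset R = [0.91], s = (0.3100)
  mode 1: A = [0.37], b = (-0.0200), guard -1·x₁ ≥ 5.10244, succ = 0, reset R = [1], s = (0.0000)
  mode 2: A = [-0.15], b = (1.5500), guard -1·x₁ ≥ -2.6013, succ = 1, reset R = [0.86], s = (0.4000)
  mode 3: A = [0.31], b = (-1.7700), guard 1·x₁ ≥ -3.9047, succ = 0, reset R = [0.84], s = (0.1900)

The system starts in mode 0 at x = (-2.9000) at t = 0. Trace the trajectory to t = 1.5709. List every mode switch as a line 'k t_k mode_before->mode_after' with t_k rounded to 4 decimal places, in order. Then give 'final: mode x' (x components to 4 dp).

Mode 0: guard c·x = -2.8146 hit at Δt = 1.0680 (t = 1.0680), x⁻ = (-2.8146) → reset → x⁺ = (-2.2513), jump to mode 1
Mode 1: flow for 0.5029 to horizon, guard not reached → x = (-2.7227)

1 1.0680 0->1
final: 1 -2.7227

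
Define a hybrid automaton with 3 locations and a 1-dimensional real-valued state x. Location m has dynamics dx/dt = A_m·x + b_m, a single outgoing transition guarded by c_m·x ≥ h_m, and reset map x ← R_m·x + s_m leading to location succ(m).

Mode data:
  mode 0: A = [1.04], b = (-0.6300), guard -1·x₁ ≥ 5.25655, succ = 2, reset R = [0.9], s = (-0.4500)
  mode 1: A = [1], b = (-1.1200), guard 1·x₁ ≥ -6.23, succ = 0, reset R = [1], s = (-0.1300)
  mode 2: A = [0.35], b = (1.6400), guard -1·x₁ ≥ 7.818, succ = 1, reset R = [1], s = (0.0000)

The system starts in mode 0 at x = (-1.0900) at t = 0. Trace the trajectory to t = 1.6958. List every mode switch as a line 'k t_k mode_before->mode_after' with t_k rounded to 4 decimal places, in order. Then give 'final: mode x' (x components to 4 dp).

1 1.1927 0->2
final: 2 -5.2762

Mode 0: guard c·x = 5.2565 hit at Δt = 1.1927 (t = 1.1927), x⁻ = (-5.2565) → reset → x⁺ = (-5.1809), jump to mode 2
Mode 2: flow for 0.5031 to horizon, guard not reached → x = (-5.2762)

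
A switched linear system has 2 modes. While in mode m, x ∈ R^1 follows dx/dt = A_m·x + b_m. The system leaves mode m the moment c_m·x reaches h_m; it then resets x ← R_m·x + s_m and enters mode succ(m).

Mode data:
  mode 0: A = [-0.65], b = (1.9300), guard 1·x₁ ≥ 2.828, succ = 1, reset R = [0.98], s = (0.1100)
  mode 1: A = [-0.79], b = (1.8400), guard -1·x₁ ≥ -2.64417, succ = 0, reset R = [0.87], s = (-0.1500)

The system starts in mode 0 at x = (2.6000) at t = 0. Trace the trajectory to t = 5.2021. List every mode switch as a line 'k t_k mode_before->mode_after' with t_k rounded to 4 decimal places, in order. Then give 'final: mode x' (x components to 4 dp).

1 1.4785 0->1
2 2.1891 1->0
3 4.8929 0->1
final: 1 2.7617

Mode 0: guard c·x = 2.8280 hit at Δt = 1.4785 (t = 1.4785), x⁻ = (2.8280) → reset → x⁺ = (2.8814), jump to mode 1
Mode 1: guard c·x = -2.6442 hit at Δt = 0.7106 (t = 2.1891), x⁻ = (2.6442) → reset → x⁺ = (2.1504), jump to mode 0
Mode 0: guard c·x = 2.8280 hit at Δt = 2.7038 (t = 4.8929), x⁻ = (2.8280) → reset → x⁺ = (2.8814), jump to mode 1
Mode 1: flow for 0.3092 to horizon, guard not reached → x = (2.7617)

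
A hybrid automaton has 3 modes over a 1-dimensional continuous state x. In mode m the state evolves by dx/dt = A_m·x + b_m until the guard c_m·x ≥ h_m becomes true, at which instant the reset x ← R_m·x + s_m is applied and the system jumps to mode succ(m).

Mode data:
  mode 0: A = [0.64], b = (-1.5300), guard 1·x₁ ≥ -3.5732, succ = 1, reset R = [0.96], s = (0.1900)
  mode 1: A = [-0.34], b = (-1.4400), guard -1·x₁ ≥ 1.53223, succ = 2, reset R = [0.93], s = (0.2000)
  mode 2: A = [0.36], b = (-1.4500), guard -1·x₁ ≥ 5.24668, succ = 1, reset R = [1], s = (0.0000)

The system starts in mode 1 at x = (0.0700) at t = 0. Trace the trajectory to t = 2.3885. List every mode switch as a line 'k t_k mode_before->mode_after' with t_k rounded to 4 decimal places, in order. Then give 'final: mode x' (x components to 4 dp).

1 1.3690 1->2
final: 2 -3.5542

Mode 1: guard c·x = 1.5322 hit at Δt = 1.3690 (t = 1.3690), x⁻ = (-1.5322) → reset → x⁺ = (-1.2250), jump to mode 2
Mode 2: flow for 1.0195 to horizon, guard not reached → x = (-3.5542)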